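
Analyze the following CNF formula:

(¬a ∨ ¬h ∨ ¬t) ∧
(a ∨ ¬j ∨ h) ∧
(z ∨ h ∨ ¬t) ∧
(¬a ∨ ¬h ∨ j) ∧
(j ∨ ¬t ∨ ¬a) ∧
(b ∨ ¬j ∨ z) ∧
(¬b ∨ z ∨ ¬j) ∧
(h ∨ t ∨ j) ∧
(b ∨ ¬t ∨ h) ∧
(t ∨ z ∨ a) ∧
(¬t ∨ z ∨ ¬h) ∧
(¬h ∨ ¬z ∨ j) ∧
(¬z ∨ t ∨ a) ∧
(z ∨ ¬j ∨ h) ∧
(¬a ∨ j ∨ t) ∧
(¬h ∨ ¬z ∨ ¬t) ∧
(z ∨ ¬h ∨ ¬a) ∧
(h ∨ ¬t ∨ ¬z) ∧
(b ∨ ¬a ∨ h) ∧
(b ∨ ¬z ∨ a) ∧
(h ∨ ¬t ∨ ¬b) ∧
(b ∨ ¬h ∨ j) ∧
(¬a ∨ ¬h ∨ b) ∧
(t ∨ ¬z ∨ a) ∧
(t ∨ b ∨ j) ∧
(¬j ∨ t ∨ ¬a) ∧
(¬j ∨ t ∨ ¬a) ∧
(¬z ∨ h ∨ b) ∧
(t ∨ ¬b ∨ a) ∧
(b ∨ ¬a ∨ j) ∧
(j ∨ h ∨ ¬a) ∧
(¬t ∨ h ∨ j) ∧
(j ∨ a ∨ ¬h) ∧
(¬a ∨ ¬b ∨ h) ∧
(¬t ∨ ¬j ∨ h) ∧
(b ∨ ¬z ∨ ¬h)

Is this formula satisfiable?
No

No, the formula is not satisfiable.

No assignment of truth values to the variables can make all 36 clauses true simultaneously.

The formula is UNSAT (unsatisfiable).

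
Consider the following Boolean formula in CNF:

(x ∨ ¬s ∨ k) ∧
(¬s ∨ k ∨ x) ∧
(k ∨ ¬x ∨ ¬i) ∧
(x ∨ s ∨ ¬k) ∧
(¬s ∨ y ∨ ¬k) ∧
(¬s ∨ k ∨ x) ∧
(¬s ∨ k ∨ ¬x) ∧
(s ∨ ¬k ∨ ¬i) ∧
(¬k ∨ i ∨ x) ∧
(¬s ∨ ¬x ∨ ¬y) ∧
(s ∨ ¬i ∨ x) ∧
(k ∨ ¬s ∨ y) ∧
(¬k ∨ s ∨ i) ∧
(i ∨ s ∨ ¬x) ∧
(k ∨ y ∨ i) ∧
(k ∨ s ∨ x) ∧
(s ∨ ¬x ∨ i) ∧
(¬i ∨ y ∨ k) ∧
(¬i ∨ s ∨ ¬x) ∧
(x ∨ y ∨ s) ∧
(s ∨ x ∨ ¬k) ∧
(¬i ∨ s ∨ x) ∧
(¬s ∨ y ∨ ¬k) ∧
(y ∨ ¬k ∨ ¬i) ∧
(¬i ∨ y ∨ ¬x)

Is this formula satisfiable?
Yes

Yes, the formula is satisfiable.

One satisfying assignment is: s=True, x=False, i=True, k=True, y=True

Verification: With this assignment, all 25 clauses evaluate to true.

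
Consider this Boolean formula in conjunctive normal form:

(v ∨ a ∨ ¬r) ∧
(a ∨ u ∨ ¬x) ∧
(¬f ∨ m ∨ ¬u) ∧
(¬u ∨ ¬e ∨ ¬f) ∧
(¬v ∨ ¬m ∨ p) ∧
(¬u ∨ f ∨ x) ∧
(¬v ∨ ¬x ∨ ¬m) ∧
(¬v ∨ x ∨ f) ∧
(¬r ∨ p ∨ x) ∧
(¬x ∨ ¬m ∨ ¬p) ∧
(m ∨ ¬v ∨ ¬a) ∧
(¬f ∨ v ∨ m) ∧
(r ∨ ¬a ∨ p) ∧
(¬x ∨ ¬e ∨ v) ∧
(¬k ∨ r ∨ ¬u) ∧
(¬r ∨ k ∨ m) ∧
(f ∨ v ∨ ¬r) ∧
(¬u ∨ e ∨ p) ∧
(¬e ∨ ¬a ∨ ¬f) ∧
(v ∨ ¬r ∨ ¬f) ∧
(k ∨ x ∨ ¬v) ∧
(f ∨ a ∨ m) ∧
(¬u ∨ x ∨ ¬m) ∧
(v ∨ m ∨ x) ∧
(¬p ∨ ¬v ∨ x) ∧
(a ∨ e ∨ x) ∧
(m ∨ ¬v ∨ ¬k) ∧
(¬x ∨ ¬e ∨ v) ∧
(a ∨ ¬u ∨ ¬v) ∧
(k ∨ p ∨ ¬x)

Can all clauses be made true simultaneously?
Yes

Yes, the formula is satisfiable.

One satisfying assignment is: x=False, u=False, p=True, v=False, m=True, a=True, f=True, r=False, k=False, e=False

Verification: With this assignment, all 30 clauses evaluate to true.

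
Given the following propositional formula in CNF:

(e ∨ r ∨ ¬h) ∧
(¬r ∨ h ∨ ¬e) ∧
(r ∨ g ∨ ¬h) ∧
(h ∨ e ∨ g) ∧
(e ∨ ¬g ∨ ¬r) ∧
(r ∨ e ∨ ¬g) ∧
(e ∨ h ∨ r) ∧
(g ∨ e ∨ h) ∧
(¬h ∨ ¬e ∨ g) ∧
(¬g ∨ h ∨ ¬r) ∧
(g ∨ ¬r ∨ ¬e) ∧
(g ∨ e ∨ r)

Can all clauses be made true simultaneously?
Yes

Yes, the formula is satisfiable.

One satisfying assignment is: h=False, e=True, r=False, g=False

Verification: With this assignment, all 12 clauses evaluate to true.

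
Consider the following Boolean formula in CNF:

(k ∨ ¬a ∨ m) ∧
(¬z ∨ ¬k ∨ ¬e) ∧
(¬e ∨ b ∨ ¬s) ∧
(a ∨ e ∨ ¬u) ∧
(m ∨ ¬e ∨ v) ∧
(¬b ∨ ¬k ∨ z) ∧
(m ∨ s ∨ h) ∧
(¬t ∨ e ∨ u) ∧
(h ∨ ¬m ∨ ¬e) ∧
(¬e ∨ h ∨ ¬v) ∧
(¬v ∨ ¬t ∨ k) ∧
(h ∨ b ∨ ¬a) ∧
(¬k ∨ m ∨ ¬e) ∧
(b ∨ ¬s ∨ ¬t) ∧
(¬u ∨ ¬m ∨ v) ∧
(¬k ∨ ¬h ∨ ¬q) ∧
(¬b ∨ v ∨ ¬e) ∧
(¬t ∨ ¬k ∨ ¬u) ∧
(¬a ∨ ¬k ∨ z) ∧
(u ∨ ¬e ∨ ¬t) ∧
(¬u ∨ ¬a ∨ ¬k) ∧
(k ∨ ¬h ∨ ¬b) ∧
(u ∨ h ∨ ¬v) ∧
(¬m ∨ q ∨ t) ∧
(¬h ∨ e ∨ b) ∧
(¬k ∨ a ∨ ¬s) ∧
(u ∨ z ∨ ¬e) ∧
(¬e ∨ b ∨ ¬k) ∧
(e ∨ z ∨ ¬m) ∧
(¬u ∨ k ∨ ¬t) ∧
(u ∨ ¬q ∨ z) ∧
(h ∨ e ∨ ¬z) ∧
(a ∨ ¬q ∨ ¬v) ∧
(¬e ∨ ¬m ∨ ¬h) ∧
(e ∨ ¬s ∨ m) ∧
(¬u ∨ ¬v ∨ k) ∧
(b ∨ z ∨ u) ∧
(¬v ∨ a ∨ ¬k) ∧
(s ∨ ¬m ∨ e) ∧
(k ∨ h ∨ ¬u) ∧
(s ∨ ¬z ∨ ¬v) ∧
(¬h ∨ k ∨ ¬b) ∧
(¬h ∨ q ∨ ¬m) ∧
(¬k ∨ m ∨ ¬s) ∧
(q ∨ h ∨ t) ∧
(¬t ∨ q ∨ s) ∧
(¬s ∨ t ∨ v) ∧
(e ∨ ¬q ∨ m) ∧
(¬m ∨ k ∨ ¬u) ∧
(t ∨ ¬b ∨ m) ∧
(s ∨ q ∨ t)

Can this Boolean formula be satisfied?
No

No, the formula is not satisfiable.

No assignment of truth values to the variables can make all 51 clauses true simultaneously.

The formula is UNSAT (unsatisfiable).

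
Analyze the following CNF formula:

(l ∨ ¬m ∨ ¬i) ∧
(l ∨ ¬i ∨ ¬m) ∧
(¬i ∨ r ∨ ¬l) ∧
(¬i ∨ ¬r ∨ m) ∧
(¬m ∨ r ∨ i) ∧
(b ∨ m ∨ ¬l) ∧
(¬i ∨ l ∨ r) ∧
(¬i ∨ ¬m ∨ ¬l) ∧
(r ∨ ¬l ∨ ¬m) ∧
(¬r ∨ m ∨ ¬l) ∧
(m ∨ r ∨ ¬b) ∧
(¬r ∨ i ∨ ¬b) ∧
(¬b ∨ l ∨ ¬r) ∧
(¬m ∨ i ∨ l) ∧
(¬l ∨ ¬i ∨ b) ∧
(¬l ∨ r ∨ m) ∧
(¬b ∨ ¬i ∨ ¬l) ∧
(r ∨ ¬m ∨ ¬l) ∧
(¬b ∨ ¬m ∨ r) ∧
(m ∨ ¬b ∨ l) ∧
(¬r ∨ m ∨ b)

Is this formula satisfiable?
Yes

Yes, the formula is satisfiable.

One satisfying assignment is: b=False, r=False, l=False, i=False, m=False

Verification: With this assignment, all 21 clauses evaluate to true.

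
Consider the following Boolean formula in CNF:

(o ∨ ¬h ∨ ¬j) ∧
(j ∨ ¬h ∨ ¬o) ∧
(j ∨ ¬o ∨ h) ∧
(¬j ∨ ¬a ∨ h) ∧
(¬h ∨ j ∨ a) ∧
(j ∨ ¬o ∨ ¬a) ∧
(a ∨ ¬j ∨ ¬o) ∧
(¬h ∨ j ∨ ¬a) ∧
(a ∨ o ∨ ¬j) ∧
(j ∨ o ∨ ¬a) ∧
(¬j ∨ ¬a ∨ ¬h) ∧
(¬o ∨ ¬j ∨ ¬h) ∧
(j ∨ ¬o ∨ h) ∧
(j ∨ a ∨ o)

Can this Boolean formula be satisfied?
No

No, the formula is not satisfiable.

No assignment of truth values to the variables can make all 14 clauses true simultaneously.

The formula is UNSAT (unsatisfiable).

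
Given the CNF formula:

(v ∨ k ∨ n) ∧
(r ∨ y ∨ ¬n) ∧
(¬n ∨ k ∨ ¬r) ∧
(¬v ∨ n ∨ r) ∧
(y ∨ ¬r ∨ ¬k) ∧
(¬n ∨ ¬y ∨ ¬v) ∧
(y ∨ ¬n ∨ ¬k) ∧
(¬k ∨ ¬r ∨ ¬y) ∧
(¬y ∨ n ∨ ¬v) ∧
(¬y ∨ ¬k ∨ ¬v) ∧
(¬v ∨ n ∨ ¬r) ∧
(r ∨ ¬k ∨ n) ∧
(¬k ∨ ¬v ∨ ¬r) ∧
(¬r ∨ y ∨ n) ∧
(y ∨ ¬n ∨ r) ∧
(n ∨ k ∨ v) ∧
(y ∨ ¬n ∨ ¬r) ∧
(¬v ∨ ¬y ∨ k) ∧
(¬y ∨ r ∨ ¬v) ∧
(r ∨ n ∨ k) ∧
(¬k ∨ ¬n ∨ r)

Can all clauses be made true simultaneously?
Yes

Yes, the formula is satisfiable.

One satisfying assignment is: r=False, n=True, y=True, k=False, v=False

Verification: With this assignment, all 21 clauses evaluate to true.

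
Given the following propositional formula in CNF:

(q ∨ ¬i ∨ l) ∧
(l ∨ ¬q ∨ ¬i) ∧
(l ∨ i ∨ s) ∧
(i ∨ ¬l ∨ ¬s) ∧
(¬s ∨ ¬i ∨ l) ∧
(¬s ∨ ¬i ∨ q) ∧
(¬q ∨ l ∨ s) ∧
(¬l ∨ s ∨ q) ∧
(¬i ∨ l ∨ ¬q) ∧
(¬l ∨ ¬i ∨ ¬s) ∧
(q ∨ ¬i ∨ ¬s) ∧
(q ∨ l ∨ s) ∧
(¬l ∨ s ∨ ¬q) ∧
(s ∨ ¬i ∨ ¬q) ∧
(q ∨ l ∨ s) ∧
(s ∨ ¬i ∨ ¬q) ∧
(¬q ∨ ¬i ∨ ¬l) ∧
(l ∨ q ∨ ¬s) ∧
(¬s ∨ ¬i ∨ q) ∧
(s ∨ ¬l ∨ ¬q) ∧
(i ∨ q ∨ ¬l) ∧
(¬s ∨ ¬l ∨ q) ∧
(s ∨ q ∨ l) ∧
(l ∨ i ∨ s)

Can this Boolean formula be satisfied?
Yes

Yes, the formula is satisfiable.

One satisfying assignment is: i=False, q=True, l=False, s=True

Verification: With this assignment, all 24 clauses evaluate to true.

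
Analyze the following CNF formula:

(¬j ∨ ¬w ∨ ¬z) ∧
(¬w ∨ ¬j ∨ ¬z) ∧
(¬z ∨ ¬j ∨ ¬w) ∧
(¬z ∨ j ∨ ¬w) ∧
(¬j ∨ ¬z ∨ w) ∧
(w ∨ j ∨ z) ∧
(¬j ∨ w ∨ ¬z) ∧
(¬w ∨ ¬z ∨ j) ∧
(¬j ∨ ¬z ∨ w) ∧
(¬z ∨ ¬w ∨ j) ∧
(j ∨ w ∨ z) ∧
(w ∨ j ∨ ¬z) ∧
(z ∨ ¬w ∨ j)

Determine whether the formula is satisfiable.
Yes

Yes, the formula is satisfiable.

One satisfying assignment is: j=True, w=False, z=False

Verification: With this assignment, all 13 clauses evaluate to true.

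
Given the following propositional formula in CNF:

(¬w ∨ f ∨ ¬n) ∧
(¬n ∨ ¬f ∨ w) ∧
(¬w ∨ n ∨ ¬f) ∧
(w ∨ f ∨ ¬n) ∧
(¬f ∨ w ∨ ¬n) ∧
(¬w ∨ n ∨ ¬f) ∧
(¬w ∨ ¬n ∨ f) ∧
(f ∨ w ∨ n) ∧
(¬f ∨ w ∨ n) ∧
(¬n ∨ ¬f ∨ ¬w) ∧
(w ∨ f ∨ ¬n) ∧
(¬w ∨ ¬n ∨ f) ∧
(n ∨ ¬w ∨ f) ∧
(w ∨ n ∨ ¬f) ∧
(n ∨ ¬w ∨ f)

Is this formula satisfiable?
No

No, the formula is not satisfiable.

No assignment of truth values to the variables can make all 15 clauses true simultaneously.

The formula is UNSAT (unsatisfiable).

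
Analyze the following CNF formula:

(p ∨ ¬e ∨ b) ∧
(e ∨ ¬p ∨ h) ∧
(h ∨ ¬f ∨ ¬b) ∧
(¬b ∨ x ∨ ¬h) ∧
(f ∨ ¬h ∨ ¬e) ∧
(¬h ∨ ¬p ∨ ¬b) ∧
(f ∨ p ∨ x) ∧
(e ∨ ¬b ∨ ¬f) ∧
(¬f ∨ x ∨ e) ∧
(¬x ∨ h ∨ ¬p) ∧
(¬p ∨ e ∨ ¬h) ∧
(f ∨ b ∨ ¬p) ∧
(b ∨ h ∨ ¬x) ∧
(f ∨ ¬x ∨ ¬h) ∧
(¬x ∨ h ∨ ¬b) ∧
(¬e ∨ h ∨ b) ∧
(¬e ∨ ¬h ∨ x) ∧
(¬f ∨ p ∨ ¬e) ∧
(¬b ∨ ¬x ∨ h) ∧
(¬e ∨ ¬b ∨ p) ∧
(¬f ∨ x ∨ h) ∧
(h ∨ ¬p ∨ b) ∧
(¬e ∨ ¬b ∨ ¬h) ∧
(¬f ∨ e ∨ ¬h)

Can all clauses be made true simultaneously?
Yes

Yes, the formula is satisfiable.

One satisfying assignment is: e=True, x=False, h=False, b=True, f=False, p=True

Verification: With this assignment, all 24 clauses evaluate to true.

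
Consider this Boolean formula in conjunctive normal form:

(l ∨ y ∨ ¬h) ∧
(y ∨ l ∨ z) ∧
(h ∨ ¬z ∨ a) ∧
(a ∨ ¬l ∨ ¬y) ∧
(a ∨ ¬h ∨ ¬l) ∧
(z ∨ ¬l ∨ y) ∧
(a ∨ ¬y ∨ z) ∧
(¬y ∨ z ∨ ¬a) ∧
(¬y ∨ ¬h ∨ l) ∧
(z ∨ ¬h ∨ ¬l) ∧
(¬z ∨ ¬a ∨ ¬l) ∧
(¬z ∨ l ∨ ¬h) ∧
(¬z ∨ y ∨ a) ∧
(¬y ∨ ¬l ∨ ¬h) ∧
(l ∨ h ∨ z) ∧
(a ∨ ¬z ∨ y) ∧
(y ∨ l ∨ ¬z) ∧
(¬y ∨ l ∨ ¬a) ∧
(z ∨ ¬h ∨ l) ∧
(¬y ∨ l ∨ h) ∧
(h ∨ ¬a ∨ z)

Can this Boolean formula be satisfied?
No

No, the formula is not satisfiable.

No assignment of truth values to the variables can make all 21 clauses true simultaneously.

The formula is UNSAT (unsatisfiable).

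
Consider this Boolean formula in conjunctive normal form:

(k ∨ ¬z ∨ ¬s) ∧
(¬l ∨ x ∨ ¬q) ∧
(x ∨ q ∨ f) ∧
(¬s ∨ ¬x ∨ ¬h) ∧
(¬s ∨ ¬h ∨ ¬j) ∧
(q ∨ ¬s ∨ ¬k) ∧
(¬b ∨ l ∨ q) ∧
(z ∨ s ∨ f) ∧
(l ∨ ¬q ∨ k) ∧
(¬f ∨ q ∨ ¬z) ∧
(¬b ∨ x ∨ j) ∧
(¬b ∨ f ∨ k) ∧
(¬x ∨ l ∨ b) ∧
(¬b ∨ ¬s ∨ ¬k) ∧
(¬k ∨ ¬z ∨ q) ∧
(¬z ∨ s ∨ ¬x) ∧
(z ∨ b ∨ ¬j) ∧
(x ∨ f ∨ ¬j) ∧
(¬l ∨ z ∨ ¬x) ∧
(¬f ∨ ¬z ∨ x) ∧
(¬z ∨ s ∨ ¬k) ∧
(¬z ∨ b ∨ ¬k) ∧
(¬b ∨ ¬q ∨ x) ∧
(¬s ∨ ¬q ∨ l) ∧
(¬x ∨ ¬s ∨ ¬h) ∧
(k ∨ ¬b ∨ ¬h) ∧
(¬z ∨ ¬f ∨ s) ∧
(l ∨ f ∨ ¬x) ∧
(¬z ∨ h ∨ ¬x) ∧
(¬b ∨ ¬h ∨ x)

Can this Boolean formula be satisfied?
Yes

Yes, the formula is satisfiable.

One satisfying assignment is: q=False, s=True, l=True, h=False, k=False, b=False, x=False, j=False, z=False, f=True

Verification: With this assignment, all 30 clauses evaluate to true.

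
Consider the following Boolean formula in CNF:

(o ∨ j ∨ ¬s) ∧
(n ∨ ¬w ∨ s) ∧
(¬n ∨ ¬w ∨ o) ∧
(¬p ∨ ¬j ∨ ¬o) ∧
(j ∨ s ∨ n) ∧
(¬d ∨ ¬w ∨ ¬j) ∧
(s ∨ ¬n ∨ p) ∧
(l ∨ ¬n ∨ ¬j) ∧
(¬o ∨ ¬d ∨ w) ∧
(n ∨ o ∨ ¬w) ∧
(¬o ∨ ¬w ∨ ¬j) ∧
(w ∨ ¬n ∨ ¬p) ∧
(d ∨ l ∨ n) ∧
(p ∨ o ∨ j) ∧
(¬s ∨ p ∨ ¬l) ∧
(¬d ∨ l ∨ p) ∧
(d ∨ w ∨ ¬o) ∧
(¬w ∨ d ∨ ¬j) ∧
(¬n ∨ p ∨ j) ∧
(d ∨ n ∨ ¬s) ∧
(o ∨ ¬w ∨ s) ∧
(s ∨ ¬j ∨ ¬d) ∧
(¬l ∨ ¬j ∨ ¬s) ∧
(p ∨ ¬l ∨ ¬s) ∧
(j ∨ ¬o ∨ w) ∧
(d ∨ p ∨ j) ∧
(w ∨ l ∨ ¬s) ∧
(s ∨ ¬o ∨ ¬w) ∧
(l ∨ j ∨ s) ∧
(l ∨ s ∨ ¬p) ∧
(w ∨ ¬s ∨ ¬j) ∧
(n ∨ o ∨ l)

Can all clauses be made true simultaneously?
Yes

Yes, the formula is satisfiable.

One satisfying assignment is: l=True, s=False, o=False, w=False, p=False, j=True, d=False, n=False

Verification: With this assignment, all 32 clauses evaluate to true.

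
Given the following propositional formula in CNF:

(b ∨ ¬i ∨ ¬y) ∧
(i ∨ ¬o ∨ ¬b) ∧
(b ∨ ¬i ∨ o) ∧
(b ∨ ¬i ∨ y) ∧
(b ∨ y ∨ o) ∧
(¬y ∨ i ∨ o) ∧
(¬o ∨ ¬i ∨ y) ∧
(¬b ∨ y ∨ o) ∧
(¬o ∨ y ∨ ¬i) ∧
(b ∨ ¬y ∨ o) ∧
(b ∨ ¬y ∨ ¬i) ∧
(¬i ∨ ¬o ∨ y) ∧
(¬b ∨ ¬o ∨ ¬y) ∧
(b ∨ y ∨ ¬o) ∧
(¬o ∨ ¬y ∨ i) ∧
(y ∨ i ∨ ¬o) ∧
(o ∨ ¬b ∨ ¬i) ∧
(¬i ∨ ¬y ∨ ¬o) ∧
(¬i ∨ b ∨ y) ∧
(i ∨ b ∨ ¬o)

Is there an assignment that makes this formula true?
No

No, the formula is not satisfiable.

No assignment of truth values to the variables can make all 20 clauses true simultaneously.

The formula is UNSAT (unsatisfiable).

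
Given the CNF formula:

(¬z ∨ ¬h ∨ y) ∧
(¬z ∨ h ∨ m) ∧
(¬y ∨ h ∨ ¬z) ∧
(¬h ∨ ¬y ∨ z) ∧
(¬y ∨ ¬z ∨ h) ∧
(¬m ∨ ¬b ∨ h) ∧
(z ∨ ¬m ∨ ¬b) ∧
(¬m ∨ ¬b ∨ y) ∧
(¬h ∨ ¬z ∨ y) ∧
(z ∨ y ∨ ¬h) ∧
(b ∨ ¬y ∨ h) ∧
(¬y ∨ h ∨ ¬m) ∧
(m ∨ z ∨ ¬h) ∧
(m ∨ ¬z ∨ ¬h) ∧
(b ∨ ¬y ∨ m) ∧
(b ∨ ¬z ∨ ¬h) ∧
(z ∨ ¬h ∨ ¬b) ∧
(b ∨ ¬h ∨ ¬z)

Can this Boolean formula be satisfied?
Yes

Yes, the formula is satisfiable.

One satisfying assignment is: b=False, m=False, z=False, h=False, y=False

Verification: With this assignment, all 18 clauses evaluate to true.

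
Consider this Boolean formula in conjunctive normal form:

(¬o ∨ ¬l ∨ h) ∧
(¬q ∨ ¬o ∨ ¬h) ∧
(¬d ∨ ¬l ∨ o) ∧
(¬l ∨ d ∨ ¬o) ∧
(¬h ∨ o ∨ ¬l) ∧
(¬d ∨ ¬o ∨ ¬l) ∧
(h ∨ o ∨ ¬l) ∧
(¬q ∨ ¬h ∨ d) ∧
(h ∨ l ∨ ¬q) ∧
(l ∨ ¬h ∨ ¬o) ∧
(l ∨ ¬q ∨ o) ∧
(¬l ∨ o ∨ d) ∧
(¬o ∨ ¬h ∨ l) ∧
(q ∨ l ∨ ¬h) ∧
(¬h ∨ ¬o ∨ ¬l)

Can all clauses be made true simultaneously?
Yes

Yes, the formula is satisfiable.

One satisfying assignment is: o=False, d=False, l=False, h=False, q=False

Verification: With this assignment, all 15 clauses evaluate to true.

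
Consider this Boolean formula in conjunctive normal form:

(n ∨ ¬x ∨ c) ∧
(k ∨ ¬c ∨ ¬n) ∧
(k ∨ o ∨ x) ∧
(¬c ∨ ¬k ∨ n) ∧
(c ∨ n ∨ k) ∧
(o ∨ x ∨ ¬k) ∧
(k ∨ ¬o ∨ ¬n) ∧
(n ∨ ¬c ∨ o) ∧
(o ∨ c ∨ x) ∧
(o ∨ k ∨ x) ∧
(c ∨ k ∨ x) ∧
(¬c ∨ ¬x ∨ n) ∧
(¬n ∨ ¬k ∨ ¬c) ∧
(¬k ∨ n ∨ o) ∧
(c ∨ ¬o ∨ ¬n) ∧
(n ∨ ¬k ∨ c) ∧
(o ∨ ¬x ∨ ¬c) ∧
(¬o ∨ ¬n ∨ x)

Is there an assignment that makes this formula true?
Yes

Yes, the formula is satisfiable.

One satisfying assignment is: c=True, n=False, k=False, x=False, o=True

Verification: With this assignment, all 18 clauses evaluate to true.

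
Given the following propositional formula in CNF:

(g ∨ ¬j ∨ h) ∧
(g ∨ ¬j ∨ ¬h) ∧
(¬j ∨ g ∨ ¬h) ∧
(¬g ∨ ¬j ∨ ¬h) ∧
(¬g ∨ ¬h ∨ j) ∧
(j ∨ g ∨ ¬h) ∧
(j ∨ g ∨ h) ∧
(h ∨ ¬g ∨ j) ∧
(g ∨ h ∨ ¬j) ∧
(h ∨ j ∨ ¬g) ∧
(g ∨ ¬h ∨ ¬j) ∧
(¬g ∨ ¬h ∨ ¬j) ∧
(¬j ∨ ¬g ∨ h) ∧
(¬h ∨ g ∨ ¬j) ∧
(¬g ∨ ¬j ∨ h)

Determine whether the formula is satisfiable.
No

No, the formula is not satisfiable.

No assignment of truth values to the variables can make all 15 clauses true simultaneously.

The formula is UNSAT (unsatisfiable).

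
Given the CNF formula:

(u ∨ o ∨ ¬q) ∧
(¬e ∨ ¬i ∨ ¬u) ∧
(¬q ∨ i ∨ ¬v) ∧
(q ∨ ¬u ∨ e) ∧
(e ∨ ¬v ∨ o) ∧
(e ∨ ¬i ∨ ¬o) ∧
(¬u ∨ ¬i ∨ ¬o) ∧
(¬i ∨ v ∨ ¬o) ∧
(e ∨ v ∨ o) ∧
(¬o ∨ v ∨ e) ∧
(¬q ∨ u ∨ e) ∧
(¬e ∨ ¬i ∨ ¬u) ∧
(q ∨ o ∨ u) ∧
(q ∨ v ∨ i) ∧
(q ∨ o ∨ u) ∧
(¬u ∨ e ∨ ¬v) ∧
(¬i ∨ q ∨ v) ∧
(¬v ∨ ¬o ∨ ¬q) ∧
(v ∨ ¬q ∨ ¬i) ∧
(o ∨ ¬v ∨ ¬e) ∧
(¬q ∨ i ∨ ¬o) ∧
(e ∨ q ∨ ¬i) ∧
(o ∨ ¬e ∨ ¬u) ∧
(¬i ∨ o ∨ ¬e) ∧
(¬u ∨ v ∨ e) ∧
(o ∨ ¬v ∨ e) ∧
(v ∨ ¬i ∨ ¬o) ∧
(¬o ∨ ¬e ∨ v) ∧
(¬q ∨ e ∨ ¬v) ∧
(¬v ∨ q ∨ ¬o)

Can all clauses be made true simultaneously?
No

No, the formula is not satisfiable.

No assignment of truth values to the variables can make all 30 clauses true simultaneously.

The formula is UNSAT (unsatisfiable).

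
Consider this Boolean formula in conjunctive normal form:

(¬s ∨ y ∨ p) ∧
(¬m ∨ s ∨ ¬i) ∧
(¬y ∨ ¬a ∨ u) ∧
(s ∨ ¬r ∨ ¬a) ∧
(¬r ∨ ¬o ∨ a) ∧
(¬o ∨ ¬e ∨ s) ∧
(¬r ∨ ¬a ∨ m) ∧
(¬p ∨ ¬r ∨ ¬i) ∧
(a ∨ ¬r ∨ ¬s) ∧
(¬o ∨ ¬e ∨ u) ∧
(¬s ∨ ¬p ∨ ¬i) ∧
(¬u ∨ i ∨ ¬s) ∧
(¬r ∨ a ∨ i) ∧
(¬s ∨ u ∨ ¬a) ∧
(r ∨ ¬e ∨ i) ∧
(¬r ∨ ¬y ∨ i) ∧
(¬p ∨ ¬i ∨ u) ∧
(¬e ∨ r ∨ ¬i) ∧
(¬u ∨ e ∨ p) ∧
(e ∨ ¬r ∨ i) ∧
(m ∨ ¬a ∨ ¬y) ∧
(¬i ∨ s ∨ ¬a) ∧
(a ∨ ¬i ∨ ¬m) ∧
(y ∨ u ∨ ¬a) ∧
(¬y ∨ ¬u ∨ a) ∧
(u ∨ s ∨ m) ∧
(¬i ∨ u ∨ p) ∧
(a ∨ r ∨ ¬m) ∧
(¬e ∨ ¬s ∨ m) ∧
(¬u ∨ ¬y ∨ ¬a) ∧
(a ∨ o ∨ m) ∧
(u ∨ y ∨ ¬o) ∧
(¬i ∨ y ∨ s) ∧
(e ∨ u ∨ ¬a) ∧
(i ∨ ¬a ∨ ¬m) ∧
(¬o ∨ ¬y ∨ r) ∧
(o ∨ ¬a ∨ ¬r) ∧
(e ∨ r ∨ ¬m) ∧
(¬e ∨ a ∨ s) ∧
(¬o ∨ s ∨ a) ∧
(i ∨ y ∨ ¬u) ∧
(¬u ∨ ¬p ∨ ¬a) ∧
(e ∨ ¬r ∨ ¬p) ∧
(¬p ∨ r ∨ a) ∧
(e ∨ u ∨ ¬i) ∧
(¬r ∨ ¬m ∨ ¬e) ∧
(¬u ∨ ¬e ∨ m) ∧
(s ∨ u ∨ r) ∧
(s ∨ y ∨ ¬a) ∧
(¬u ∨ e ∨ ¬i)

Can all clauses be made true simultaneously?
No

No, the formula is not satisfiable.

No assignment of truth values to the variables can make all 50 clauses true simultaneously.

The formula is UNSAT (unsatisfiable).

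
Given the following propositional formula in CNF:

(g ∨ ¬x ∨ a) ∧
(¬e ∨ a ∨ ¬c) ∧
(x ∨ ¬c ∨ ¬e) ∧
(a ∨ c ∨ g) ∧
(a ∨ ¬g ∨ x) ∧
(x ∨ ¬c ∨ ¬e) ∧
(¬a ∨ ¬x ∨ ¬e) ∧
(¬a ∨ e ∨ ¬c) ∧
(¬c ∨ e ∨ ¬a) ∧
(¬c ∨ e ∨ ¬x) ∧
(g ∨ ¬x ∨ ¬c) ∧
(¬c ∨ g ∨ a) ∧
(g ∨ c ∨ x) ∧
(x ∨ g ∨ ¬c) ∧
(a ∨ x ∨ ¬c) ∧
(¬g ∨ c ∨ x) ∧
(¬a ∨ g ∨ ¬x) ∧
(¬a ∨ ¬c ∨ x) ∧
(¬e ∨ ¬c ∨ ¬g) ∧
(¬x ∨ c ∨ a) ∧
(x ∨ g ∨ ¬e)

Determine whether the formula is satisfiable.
Yes

Yes, the formula is satisfiable.

One satisfying assignment is: a=True, e=False, g=True, x=True, c=False

Verification: With this assignment, all 21 clauses evaluate to true.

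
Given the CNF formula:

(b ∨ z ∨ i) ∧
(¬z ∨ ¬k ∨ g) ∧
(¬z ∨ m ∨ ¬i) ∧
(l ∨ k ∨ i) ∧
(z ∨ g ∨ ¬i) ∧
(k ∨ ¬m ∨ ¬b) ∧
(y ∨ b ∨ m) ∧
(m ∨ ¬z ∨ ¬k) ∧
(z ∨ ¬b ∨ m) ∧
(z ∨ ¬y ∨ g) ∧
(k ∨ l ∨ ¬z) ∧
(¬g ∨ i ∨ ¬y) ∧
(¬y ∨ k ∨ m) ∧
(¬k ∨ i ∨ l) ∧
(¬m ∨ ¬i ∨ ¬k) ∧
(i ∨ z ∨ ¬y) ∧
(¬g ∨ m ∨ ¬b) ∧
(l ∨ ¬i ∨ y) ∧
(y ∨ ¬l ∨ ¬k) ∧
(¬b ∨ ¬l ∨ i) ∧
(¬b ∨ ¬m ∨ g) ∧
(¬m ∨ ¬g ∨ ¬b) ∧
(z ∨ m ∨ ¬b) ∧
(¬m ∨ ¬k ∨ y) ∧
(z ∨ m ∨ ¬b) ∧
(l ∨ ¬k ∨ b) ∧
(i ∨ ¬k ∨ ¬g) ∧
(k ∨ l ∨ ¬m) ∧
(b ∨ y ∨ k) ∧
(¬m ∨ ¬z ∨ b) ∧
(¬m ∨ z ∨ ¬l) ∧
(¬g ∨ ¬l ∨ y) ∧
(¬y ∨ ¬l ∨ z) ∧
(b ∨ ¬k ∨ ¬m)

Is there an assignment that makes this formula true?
No

No, the formula is not satisfiable.

No assignment of truth values to the variables can make all 34 clauses true simultaneously.

The formula is UNSAT (unsatisfiable).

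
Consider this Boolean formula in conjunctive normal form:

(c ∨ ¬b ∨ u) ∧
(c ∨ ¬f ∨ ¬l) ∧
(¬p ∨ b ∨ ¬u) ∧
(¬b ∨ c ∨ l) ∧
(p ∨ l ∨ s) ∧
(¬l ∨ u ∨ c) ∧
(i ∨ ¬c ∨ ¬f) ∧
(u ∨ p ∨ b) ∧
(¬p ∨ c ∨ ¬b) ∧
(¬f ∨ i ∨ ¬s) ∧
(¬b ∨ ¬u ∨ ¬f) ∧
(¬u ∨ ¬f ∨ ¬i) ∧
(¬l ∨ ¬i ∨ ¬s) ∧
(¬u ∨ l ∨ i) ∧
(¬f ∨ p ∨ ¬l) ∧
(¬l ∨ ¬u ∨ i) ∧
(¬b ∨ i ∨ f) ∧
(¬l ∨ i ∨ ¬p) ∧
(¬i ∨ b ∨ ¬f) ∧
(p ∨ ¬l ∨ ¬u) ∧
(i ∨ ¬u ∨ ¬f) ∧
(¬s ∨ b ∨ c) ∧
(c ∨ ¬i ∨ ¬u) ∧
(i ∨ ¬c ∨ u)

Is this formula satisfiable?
Yes

Yes, the formula is satisfiable.

One satisfying assignment is: f=False, b=False, l=False, c=True, u=True, s=True, i=True, p=False

Verification: With this assignment, all 24 clauses evaluate to true.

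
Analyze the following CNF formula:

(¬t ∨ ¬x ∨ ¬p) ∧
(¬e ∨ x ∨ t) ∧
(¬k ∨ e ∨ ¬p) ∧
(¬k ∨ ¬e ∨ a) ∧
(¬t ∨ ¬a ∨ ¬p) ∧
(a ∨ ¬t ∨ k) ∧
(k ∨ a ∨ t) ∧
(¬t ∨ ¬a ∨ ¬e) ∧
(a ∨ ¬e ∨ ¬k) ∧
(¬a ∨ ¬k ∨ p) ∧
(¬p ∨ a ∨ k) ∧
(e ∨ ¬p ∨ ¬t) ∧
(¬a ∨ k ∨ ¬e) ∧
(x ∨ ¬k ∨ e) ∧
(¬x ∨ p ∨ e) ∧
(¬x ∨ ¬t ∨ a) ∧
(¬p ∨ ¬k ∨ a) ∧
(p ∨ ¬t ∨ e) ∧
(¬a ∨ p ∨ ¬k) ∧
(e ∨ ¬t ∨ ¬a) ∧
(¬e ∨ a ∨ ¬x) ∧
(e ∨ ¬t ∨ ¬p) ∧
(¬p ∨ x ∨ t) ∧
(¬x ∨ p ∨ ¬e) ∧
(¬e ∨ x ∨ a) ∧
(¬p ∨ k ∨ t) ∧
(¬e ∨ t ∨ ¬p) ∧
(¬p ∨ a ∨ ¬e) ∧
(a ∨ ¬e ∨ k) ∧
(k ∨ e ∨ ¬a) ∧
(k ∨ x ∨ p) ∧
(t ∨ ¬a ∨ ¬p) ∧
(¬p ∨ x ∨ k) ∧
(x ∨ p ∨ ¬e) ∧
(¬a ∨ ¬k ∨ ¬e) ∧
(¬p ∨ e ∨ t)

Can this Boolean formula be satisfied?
No

No, the formula is not satisfiable.

No assignment of truth values to the variables can make all 36 clauses true simultaneously.

The formula is UNSAT (unsatisfiable).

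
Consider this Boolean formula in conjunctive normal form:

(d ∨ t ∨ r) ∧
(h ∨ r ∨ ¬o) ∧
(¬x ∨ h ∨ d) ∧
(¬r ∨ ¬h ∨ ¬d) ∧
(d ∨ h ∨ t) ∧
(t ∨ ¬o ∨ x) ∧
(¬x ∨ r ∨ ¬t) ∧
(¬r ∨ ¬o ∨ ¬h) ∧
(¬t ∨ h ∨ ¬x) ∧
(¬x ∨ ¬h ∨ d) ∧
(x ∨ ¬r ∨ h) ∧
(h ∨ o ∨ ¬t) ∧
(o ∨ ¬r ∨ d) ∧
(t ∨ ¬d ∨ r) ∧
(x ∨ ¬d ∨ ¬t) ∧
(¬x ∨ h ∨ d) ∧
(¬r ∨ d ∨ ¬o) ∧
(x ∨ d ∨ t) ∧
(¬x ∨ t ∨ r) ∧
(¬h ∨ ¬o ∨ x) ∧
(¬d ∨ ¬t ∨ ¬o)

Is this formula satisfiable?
Yes

Yes, the formula is satisfiable.

One satisfying assignment is: r=False, t=True, o=False, x=False, d=False, h=True

Verification: With this assignment, all 21 clauses evaluate to true.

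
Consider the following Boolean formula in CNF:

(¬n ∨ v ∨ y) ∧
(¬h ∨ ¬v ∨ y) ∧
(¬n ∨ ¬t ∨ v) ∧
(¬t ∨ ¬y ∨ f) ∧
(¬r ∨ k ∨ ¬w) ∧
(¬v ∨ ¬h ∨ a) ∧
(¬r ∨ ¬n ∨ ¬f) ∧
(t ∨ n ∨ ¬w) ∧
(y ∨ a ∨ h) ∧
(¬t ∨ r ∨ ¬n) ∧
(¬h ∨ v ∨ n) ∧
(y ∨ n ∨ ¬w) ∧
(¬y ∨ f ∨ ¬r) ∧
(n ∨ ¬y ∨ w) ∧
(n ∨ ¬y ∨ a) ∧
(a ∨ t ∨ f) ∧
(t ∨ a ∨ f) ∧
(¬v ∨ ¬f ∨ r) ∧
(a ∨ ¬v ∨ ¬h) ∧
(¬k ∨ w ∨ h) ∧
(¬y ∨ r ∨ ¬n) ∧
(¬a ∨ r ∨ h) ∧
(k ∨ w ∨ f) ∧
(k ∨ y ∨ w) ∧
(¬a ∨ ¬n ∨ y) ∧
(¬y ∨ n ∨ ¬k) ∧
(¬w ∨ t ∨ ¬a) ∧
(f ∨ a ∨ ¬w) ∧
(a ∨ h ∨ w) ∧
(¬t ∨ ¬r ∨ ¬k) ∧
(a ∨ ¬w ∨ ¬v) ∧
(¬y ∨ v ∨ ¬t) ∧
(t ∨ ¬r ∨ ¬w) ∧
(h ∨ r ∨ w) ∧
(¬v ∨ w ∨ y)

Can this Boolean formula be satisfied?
No

No, the formula is not satisfiable.

No assignment of truth values to the variables can make all 35 clauses true simultaneously.

The formula is UNSAT (unsatisfiable).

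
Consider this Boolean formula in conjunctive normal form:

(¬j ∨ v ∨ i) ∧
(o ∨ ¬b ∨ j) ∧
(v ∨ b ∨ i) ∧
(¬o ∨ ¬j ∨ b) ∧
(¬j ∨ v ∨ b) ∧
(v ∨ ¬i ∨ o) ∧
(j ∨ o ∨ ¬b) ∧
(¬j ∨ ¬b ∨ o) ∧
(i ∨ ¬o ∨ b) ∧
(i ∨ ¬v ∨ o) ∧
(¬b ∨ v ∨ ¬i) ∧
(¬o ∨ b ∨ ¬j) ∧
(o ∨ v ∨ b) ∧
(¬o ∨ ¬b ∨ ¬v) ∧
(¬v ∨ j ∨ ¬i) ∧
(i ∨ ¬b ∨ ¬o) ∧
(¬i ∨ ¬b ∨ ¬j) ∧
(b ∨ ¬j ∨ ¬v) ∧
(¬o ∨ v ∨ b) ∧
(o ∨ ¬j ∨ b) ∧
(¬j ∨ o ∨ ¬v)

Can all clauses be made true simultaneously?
No

No, the formula is not satisfiable.

No assignment of truth values to the variables can make all 21 clauses true simultaneously.

The formula is UNSAT (unsatisfiable).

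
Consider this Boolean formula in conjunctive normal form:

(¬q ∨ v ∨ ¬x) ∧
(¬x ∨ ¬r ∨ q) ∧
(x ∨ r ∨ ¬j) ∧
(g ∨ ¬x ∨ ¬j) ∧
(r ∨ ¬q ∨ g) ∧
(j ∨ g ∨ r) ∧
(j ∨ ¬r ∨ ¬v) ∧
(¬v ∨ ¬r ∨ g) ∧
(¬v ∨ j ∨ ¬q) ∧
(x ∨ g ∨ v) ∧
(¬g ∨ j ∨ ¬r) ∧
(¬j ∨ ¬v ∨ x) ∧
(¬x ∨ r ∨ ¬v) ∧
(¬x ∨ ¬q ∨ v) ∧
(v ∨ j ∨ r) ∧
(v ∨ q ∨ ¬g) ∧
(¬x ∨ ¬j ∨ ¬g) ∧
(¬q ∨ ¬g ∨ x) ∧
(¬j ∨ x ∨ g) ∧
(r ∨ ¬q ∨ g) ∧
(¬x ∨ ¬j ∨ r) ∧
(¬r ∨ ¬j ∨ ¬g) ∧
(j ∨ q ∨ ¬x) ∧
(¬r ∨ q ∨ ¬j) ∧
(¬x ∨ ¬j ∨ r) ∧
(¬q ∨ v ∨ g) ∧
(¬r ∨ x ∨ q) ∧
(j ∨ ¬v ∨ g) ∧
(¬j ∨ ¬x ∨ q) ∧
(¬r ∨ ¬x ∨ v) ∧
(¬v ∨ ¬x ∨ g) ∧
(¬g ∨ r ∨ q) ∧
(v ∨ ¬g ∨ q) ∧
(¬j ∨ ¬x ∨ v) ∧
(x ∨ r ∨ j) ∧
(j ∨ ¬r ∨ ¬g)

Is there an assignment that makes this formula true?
No

No, the formula is not satisfiable.

No assignment of truth values to the variables can make all 36 clauses true simultaneously.

The formula is UNSAT (unsatisfiable).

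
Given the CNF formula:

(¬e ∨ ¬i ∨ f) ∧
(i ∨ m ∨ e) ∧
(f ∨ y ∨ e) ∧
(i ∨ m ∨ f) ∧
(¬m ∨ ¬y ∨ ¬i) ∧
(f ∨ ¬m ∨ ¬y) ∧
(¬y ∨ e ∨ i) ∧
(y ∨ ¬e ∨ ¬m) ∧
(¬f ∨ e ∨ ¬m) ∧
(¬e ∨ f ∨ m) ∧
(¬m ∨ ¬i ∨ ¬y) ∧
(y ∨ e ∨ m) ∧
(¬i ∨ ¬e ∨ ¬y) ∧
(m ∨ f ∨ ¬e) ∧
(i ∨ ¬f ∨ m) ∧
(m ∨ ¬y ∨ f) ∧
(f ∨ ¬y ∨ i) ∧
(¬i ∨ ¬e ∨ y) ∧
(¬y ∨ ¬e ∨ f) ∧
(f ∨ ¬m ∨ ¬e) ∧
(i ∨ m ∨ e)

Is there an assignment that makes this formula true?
Yes

Yes, the formula is satisfiable.

One satisfying assignment is: f=True, y=True, i=False, e=True, m=True

Verification: With this assignment, all 21 clauses evaluate to true.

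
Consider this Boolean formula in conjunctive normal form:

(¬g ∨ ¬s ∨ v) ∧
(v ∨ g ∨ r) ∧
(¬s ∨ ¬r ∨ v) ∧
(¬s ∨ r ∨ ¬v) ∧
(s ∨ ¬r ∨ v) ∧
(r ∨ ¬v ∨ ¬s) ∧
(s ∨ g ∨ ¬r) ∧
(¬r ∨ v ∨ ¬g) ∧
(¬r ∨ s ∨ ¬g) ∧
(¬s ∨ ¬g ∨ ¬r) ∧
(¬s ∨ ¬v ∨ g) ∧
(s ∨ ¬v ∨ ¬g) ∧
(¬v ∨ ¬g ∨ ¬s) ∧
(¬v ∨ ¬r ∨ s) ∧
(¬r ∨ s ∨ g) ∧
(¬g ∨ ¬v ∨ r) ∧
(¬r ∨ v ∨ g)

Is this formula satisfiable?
Yes

Yes, the formula is satisfiable.

One satisfying assignment is: v=True, r=False, s=False, g=False

Verification: With this assignment, all 17 clauses evaluate to true.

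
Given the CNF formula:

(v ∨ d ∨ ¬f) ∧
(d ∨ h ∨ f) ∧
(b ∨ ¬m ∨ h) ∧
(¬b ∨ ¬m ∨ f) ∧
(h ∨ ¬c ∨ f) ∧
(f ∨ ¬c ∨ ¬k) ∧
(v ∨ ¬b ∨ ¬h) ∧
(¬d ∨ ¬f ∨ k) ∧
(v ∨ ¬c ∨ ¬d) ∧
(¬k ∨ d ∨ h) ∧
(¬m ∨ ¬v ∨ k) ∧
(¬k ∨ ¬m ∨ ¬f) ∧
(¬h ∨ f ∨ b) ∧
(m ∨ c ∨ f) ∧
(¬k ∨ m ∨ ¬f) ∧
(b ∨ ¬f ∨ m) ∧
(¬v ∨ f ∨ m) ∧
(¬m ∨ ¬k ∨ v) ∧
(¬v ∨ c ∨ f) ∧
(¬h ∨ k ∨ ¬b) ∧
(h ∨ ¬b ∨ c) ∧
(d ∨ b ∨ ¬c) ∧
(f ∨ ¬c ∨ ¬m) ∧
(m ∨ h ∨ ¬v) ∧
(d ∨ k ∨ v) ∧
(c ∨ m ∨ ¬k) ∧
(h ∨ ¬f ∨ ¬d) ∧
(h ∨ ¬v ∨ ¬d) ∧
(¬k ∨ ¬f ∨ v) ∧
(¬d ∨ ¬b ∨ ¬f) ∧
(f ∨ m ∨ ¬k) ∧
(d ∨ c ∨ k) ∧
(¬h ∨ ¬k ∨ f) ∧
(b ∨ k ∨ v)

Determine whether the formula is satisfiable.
No

No, the formula is not satisfiable.

No assignment of truth values to the variables can make all 34 clauses true simultaneously.

The formula is UNSAT (unsatisfiable).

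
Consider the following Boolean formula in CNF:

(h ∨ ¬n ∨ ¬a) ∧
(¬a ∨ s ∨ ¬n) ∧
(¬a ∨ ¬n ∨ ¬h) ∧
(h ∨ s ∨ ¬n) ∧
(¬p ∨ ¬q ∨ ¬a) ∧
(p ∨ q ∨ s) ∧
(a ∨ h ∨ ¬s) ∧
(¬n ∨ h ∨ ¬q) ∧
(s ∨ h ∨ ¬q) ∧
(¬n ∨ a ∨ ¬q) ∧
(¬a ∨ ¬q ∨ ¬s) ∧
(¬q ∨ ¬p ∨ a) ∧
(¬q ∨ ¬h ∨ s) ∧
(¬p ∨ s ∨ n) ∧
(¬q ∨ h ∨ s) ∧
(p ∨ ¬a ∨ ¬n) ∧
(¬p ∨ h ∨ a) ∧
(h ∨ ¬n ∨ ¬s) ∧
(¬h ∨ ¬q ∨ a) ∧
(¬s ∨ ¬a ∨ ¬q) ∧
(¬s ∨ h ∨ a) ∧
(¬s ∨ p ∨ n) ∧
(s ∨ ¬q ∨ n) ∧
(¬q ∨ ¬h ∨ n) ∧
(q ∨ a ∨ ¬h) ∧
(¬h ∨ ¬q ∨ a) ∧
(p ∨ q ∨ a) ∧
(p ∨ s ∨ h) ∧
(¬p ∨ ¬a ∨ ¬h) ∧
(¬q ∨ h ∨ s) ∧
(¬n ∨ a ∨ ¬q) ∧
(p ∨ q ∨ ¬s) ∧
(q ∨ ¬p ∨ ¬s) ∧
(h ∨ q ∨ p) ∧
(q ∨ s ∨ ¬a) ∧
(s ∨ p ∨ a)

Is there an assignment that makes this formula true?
No

No, the formula is not satisfiable.

No assignment of truth values to the variables can make all 36 clauses true simultaneously.

The formula is UNSAT (unsatisfiable).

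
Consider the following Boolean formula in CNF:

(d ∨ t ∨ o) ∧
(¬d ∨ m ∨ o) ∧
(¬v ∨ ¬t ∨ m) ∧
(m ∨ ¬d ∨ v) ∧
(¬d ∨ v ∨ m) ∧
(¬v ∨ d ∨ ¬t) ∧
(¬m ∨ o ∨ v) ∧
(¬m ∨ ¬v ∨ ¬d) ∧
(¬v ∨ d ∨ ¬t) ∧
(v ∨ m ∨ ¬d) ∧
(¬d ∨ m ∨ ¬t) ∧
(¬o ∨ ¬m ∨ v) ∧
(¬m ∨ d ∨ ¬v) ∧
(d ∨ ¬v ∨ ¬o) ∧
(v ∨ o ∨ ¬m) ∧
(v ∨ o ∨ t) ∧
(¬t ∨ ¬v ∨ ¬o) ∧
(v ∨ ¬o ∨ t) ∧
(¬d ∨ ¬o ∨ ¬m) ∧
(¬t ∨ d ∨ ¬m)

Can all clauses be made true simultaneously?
Yes

Yes, the formula is satisfiable.

One satisfying assignment is: m=False, d=False, o=False, v=False, t=True

Verification: With this assignment, all 20 clauses evaluate to true.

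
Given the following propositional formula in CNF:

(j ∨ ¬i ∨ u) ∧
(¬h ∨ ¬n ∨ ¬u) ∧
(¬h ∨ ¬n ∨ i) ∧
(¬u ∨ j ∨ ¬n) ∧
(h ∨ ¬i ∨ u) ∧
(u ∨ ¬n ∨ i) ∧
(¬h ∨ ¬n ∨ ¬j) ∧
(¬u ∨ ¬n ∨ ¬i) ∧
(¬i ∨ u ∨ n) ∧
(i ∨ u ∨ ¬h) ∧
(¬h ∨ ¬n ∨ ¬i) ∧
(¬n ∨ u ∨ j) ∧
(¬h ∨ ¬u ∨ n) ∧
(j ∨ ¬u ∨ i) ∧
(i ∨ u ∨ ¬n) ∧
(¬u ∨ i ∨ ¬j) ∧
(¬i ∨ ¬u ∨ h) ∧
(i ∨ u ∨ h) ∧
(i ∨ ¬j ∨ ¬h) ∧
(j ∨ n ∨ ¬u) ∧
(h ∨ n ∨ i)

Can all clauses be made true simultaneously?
No

No, the formula is not satisfiable.

No assignment of truth values to the variables can make all 21 clauses true simultaneously.

The formula is UNSAT (unsatisfiable).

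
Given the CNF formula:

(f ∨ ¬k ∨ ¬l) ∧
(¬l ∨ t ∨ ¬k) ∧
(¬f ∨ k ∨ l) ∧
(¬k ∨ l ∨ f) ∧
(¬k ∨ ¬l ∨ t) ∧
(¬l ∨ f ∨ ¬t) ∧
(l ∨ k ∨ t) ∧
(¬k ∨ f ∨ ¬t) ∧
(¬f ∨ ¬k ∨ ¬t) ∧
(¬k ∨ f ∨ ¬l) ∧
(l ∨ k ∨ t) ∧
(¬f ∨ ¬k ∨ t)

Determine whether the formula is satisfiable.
Yes

Yes, the formula is satisfiable.

One satisfying assignment is: l=True, k=False, f=False, t=False

Verification: With this assignment, all 12 clauses evaluate to true.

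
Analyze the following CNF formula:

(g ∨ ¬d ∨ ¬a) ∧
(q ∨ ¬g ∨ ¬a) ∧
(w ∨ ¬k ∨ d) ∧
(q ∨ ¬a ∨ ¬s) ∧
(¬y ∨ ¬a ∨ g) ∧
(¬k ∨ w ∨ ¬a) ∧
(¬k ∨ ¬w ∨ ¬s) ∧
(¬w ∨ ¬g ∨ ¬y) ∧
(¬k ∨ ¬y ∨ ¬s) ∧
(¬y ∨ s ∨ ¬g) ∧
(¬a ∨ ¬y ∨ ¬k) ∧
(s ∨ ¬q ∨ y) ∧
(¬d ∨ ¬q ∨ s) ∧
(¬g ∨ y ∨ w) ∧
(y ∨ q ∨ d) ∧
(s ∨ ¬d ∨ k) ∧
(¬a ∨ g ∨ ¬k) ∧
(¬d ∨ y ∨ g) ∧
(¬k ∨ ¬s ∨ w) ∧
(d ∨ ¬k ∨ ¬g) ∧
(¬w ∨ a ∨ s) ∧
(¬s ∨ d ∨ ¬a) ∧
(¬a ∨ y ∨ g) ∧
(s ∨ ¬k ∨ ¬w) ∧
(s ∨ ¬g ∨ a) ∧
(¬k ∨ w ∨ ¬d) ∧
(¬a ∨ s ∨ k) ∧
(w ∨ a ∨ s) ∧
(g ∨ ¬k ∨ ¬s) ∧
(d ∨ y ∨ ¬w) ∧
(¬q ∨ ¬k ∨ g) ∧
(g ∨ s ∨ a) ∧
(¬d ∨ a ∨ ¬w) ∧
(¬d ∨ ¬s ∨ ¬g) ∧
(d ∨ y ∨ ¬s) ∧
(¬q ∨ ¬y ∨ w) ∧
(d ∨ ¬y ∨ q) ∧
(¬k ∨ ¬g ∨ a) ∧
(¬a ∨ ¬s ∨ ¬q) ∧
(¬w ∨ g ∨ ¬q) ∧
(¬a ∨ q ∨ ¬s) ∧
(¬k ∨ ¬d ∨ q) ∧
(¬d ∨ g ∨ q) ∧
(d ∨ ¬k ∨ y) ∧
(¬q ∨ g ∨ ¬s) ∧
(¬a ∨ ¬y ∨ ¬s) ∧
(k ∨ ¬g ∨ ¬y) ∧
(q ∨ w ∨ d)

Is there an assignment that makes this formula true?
No

No, the formula is not satisfiable.

No assignment of truth values to the variables can make all 48 clauses true simultaneously.

The formula is UNSAT (unsatisfiable).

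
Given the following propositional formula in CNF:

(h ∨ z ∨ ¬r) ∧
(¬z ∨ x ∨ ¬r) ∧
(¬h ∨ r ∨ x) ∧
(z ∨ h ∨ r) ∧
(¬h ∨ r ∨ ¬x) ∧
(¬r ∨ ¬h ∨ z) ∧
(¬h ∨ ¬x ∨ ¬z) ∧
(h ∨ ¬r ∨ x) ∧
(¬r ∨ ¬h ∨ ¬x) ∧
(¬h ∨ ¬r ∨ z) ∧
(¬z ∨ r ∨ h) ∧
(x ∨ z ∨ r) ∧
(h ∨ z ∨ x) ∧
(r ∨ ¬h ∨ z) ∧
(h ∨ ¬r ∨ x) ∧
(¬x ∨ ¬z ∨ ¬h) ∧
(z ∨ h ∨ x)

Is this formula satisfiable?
Yes

Yes, the formula is satisfiable.

One satisfying assignment is: h=False, r=True, x=True, z=True

Verification: With this assignment, all 17 clauses evaluate to true.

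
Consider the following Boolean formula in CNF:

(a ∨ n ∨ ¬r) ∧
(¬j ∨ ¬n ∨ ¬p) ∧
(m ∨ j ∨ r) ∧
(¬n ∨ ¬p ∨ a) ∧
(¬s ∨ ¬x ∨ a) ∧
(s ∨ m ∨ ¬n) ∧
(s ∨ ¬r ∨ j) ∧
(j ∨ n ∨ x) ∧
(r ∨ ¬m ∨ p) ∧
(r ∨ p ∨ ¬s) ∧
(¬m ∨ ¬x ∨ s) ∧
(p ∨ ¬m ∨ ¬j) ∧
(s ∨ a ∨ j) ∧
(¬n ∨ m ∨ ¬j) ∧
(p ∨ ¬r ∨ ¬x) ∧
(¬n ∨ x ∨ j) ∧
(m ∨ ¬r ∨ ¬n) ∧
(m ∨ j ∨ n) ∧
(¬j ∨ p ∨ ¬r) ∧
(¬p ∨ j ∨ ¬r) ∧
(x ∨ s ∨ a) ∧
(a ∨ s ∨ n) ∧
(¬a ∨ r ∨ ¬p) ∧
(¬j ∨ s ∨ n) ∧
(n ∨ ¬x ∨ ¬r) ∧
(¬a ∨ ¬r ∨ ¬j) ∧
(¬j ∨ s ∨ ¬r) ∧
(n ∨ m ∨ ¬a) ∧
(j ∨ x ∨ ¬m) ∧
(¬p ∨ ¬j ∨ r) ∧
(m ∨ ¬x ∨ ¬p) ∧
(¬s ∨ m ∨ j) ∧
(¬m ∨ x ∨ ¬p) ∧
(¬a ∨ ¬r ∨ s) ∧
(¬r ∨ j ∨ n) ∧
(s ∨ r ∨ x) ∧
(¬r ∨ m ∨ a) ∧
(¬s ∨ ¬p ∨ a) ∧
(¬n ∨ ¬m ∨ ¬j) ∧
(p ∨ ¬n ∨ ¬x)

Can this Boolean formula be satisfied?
No

No, the formula is not satisfiable.

No assignment of truth values to the variables can make all 40 clauses true simultaneously.

The formula is UNSAT (unsatisfiable).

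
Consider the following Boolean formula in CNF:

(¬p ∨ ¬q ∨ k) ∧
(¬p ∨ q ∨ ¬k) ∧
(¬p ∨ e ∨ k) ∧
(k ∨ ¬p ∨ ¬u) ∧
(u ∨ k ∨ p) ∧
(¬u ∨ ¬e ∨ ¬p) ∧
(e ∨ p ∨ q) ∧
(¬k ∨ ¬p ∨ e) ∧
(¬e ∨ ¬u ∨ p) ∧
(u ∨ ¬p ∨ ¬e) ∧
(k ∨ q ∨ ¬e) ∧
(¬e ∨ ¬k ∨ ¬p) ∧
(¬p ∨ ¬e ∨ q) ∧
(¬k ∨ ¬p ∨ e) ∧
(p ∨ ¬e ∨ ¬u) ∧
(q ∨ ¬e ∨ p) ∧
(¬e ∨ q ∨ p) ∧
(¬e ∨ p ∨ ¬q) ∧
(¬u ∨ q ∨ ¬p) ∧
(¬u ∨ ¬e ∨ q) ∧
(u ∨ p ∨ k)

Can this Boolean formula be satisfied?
Yes

Yes, the formula is satisfiable.

One satisfying assignment is: e=False, k=False, u=True, q=True, p=False

Verification: With this assignment, all 21 clauses evaluate to true.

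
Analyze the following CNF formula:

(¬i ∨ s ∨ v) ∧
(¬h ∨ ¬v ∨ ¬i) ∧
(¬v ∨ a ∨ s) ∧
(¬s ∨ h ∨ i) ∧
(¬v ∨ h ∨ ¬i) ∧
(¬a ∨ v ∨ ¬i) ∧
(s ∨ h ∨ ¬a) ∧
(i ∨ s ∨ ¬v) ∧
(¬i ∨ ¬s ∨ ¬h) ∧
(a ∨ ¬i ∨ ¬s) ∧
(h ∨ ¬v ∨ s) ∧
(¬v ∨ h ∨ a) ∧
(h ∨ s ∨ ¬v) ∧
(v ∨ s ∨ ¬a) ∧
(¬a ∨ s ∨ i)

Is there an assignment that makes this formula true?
Yes

Yes, the formula is satisfiable.

One satisfying assignment is: v=False, h=False, s=False, i=False, a=False

Verification: With this assignment, all 15 clauses evaluate to true.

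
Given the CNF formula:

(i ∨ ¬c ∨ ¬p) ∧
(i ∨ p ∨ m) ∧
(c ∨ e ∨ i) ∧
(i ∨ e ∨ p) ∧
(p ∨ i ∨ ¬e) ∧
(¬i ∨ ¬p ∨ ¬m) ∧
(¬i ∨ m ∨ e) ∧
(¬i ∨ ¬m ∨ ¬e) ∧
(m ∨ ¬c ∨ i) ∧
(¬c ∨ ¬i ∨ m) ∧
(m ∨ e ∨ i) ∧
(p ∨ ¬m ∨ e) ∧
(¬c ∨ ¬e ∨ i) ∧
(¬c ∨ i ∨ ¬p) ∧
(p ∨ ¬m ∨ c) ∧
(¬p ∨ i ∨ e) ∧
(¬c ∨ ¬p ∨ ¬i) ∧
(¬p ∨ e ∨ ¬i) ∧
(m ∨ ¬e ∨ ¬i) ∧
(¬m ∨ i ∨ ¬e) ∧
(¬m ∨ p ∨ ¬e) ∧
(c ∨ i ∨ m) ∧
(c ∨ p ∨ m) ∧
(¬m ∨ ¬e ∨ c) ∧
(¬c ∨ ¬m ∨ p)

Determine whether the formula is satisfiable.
No

No, the formula is not satisfiable.

No assignment of truth values to the variables can make all 25 clauses true simultaneously.

The formula is UNSAT (unsatisfiable).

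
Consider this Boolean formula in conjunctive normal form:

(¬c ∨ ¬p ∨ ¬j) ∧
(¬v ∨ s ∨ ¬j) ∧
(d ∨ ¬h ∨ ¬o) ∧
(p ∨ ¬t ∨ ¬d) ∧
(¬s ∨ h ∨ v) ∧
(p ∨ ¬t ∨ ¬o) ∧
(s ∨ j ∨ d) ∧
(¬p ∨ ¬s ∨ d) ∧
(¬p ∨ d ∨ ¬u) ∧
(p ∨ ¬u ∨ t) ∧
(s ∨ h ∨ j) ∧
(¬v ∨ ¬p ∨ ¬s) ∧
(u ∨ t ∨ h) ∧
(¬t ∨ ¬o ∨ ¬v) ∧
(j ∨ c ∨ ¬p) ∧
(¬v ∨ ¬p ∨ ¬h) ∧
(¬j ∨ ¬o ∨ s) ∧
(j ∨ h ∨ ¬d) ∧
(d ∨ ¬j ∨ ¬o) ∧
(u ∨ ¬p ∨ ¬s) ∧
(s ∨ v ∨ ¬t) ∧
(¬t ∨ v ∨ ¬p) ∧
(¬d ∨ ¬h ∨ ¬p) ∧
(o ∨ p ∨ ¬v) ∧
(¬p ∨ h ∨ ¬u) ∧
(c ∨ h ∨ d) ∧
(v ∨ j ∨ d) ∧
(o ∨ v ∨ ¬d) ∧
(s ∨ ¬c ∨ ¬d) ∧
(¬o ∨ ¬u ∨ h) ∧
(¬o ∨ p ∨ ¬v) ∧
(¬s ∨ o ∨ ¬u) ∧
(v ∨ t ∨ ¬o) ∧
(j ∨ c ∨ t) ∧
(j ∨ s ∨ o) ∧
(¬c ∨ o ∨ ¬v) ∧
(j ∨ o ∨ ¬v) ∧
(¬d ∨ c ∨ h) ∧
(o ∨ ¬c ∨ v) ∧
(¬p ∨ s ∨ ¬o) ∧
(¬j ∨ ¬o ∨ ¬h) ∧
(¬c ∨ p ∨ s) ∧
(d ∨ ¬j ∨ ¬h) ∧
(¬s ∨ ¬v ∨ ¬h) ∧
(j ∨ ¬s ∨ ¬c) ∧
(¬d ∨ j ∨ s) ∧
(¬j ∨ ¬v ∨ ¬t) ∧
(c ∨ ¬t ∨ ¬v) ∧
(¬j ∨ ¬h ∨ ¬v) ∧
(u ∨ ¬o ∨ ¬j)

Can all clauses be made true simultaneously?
No

No, the formula is not satisfiable.

No assignment of truth values to the variables can make all 50 clauses true simultaneously.

The formula is UNSAT (unsatisfiable).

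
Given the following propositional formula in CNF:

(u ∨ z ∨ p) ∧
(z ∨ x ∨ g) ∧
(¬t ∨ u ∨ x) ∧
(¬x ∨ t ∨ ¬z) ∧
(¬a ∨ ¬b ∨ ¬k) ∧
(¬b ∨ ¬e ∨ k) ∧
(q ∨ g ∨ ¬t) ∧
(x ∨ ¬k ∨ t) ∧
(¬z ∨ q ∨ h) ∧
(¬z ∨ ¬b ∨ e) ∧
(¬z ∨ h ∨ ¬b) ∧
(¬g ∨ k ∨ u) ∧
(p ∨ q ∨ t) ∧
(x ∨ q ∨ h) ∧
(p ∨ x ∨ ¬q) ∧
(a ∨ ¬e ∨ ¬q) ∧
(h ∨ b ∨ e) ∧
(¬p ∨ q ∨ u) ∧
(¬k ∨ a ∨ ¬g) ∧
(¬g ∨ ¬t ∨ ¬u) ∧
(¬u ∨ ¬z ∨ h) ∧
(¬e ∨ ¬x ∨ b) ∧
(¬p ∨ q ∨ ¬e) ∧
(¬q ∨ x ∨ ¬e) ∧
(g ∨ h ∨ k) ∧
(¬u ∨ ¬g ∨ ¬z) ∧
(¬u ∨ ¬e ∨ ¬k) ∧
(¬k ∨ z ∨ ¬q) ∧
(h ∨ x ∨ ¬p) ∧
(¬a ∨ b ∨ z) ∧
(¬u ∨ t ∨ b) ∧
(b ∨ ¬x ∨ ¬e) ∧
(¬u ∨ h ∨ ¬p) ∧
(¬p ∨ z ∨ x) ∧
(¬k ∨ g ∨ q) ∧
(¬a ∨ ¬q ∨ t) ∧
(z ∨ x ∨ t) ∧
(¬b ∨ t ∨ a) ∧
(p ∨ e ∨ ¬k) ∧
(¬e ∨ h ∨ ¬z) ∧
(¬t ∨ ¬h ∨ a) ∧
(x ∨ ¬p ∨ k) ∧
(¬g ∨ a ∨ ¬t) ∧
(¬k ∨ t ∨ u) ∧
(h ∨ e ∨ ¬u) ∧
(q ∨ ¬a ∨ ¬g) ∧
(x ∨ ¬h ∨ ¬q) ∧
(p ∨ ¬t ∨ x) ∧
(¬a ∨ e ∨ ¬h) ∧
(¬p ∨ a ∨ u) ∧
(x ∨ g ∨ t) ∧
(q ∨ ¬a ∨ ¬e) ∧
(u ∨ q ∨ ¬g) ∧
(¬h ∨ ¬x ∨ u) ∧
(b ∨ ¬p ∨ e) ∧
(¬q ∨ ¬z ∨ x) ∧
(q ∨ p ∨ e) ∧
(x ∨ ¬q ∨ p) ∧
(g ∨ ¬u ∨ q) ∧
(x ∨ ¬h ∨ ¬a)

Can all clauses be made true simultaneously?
No

No, the formula is not satisfiable.

No assignment of truth values to the variables can make all 60 clauses true simultaneously.

The formula is UNSAT (unsatisfiable).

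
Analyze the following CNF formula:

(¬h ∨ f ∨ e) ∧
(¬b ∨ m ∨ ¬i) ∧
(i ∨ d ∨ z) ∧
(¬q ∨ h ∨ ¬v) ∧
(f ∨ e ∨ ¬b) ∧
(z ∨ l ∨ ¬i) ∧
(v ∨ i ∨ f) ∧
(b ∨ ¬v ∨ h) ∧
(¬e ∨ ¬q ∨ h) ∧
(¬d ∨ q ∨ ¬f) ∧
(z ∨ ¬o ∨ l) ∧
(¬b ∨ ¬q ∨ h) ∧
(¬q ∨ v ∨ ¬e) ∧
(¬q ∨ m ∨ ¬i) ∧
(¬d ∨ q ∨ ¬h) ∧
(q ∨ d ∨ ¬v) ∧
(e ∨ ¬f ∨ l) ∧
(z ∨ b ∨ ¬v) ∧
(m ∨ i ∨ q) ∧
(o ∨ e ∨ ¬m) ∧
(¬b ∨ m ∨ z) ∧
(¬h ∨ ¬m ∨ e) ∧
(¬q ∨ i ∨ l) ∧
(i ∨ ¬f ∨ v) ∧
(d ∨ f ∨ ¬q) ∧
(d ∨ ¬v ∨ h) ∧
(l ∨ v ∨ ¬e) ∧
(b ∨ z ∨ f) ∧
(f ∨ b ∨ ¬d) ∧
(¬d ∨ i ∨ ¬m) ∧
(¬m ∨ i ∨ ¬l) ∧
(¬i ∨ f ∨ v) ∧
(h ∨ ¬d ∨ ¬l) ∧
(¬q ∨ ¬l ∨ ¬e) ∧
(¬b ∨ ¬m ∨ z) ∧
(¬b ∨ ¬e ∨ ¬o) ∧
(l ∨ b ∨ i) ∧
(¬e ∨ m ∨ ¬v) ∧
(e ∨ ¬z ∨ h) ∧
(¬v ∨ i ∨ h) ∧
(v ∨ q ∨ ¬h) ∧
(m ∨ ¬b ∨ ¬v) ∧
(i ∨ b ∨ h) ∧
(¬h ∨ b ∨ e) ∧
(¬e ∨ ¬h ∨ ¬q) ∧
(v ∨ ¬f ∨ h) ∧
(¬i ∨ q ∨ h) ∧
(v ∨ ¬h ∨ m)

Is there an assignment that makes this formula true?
No

No, the formula is not satisfiable.

No assignment of truth values to the variables can make all 48 clauses true simultaneously.

The formula is UNSAT (unsatisfiable).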